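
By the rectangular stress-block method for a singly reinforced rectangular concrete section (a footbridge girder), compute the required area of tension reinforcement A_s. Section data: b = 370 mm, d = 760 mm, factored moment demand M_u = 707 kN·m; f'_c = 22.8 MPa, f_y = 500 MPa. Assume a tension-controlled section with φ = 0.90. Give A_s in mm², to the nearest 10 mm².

A_s ≈ 2310 mm²

M_n = M_u/φ = 707/0.90 = 785.556 kN·m.
With M_n = 0.85 f'_c a b (d − a/2), solve the quadratic for a:
a = d − √(d² − 2M_n/(0.85 f'_c b)) = 760 − √(760² − 2 × 785.556×10⁶/(0.85 × 22.8 × 370)) = 161.26 mm.
A_s = 0.85 f'_c a b / f_y = 0.85 × 22.8 × 161.26 × 370 / 500 = 2312.7 mm².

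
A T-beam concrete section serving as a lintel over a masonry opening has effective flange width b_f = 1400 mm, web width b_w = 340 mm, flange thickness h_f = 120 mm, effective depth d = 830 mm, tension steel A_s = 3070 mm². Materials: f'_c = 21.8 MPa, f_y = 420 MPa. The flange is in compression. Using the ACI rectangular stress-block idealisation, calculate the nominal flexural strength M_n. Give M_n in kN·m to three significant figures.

M_n ≈ 1040 kN·m

Tension: T = A_s f_y = 3070 × 420 = 1289400 N.
Try a within the flange: a = T/(0.85 f'_c b_f) = 1289400/(0.85 × 21.8 × 1400) = 49.70 mm.
Since a = 49.70 ≤ h_f = 120 mm, the stress block lies entirely in the flange; analyse as a rectangular beam of width b_f.
M_n = T(d − a/2) = 1289400 × (830 − 24.85) = 1038.16 × 10⁶ N·mm.
M_n = 1038.16 kN·m.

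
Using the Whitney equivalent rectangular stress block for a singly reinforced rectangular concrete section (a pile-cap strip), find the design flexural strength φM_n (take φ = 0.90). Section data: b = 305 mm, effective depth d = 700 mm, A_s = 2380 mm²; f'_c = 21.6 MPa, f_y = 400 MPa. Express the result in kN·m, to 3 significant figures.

φM_n ≈ 527 kN·m

T = A_s f_y = 2380 × 400 = 952000 N = 952 kN.
From C = T: a = T/(0.85 f'_c b) = 952000/(0.85 × 21.6 × 305) = 170.01 mm.
M_n = T(d − a/2) = 952 kN × (700 − 85.005) mm = 585.48 kN·m.
φM_n = 0.90 × 585.48 = 526.93 kN·m.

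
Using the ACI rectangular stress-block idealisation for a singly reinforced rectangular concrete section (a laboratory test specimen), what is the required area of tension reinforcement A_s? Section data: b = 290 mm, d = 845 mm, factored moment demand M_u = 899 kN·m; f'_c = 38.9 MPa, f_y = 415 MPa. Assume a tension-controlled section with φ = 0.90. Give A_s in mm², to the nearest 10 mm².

A_s ≈ 3090 mm²

M_n = M_u/φ = 899/0.90 = 998.889 kN·m.
With M_n = 0.85 f'_c a b (d − a/2), solve the quadratic for a:
a = d − √(d² − 2M_n/(0.85 f'_c b)) = 845 − √(845² − 2 × 998.889×10⁶/(0.85 × 38.9 × 290)) = 133.89 mm.
A_s = 0.85 f'_c a b / f_y = 0.85 × 38.9 × 133.89 × 290 / 415 = 3093.6 mm².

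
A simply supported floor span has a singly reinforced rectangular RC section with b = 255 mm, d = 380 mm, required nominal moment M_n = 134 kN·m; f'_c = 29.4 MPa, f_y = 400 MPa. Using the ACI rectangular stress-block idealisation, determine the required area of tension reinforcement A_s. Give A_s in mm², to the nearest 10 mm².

A_s ≈ 960 mm²

With M_n = 0.85 f'_c a b (d − a/2), solve the quadratic for a:
a = d − √(d² − 2M_n/(0.85 f'_c b)) = 380 − √(380² − 2 × 134×10⁶/(0.85 × 29.4 × 255)) = 60.09 mm.
A_s = 0.85 f'_c a b / f_y = 0.85 × 29.4 × 60.09 × 255 / 400 = 957.3 mm².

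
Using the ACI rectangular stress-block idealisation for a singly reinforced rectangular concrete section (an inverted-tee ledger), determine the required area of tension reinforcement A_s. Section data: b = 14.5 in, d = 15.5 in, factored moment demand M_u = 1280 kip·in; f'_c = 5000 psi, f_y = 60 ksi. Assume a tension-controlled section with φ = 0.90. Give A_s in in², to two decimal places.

M_n = M_u/φ = 1280/0.90 = 1422.22 kip·in.
From M_n = 0.85 f'_c a b (d − a/2):
a = d − √(d² − 2M_n/(0.85 f'_c b)) = 15.5 − √(15.5² − 2 × 1422.22/(0.85 × 5 × 14.5)) = 1.568 in.
A_s = 0.85 f'_c a b / f_y = 0.85 × 5 × 1.568 × 14.5 / 60 = 1.610 in².

A_s ≈ 1.61 in²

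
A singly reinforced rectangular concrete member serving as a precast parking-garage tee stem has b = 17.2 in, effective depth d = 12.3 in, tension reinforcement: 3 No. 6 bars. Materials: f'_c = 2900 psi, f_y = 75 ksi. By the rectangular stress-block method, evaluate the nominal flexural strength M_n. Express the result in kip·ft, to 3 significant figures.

A_s = 3 × 0.44 = 1.32 in².
T = A_s f_y = 1.32 × 75 = 99 kips.
a = T/(0.85 f'_c b) = 99/(0.85 × 2.9 × 17.2) = 2.335 in.
M_n = T(d − a/2) = 99 × (12.3 − 1.1675) = 1102.1 kip·in = 1102.1/12 = 91.84 kip·ft.

M_n ≈ 91.8 kip·ft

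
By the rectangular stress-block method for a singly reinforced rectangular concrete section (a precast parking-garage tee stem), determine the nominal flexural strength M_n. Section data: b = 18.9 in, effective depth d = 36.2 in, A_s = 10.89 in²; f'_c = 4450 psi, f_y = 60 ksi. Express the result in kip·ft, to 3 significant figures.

T = A_s f_y = 10.89 × 60 = 653.4 kips.
a = T/(0.85 f'_c b) = 653.4/(0.85 × 4.45 × 18.9) = 9.140 in.
M_n = T(d − a/2) = 653.4 × (36.2 − 4.57) = 20667.0 kip·in = 20667.0/12 = 1722.25 kip·ft.

M_n ≈ 1720 kip·ft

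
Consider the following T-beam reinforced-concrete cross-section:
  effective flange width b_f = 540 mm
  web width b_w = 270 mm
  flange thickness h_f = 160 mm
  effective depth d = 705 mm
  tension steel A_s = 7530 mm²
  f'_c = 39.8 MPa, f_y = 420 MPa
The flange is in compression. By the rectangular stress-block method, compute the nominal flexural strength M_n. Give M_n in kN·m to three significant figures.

Tension: T = A_s f_y = 7530 × 420 = 3162600 N.
Try a within the flange: a = T/(0.85 f'_c b_f) = 3162600/(0.85 × 39.8 × 540) = 173.12 mm.
a = 173.12 > h_f = 160 mm: the block extends into the web. Split into flange-overhang and web parts.
C_f = 0.85 f'_c (b_f − b_w) h_f = 0.85 × 39.8 × (540 − 270) × 160 = 1461456 N.
Remaining web compression depth: a_w = (T − C_f)/(0.85 f'_c b_w) = (3162600 − 1461456)/(0.85 × 39.8 × 270) = 186.24 mm.
M_n = C_f(d − h_f/2) + (T − C_f)(d − a_w/2) = 1461456 × (705 − 80) + 1701144 × (705 − 93.12) = 913.41 + 1040.90 = 1954.31 × 10⁶ N·mm.
M_n = 1954.31 kN·m.

M_n ≈ 1950 kN·m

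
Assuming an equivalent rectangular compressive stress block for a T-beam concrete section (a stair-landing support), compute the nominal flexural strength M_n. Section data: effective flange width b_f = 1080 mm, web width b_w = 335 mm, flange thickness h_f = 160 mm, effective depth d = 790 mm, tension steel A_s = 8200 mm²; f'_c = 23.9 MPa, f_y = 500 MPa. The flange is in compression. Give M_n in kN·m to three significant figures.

Tension: T = A_s f_y = 8200 × 500 = 4100000 N.
Try a within the flange: a = T/(0.85 f'_c b_f) = 4100000/(0.85 × 23.9 × 1080) = 186.87 mm.
a = 186.87 > h_f = 160 mm: the block extends into the web. Split into flange-overhang and web parts.
C_f = 0.85 f'_c (b_f − b_w) h_f = 0.85 × 23.9 × (1080 − 335) × 160 = 2421548 N.
Remaining web compression depth: a_w = (T − C_f)/(0.85 f'_c b_w) = (4100000 − 2421548)/(0.85 × 23.9 × 335) = 246.63 mm.
M_n = C_f(d − h_f/2) + (T − C_f)(d − a_w/2) = 2421548 × (790 − 80) + 1678452 × (790 − 123.315) = 1719.30 + 1119.00 = 2838.30 × 10⁶ N·mm.
M_n = 2838.30 kN·m.

M_n ≈ 2840 kN·m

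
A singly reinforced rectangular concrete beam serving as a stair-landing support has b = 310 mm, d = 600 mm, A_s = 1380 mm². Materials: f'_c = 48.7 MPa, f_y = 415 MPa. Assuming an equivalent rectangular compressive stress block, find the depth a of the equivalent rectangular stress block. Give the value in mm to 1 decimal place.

T = A_s f_y = 1380 × 415 = 572700 N = 572.7 kN.
Setting C = 0.85 f'_c a b equal to T: a = 572700/(0.85 × 48.7 × 310) = 44.6 mm.

a ≈ 44.6 mm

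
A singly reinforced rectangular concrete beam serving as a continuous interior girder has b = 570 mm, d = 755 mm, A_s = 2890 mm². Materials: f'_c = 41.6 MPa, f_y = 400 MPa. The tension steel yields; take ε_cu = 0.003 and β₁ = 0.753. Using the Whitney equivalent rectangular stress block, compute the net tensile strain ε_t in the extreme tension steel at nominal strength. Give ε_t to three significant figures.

ε_t ≈ 0.0267

a = A_s f_y/(0.85 f'_c b) = 57.35 mm.
β₁ = 0.753, so c = a/β₁ = 57.35/0.753 = 76.16 mm.
From the linear strain diagram with ε_cu = 0.003: ε_t = 0.003 (d − c)/c = 0.003 × (755 − 76.16)/76.16 = 0.0267.
Since ε_t ≥ 0.005, the section is tension-controlled.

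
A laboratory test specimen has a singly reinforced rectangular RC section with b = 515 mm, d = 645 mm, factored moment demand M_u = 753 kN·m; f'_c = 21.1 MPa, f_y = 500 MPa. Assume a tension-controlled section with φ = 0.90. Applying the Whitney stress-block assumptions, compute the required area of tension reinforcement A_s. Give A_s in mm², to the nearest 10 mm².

M_n = M_u/φ = 753/0.90 = 836.667 kN·m.
With M_n = 0.85 f'_c a b (d − a/2), solve the quadratic for a:
a = d − √(d² − 2M_n/(0.85 f'_c b)) = 645 − √(645² − 2 × 836.667×10⁶/(0.85 × 21.1 × 515)) = 160.38 mm.
A_s = 0.85 f'_c a b / f_y = 0.85 × 21.1 × 160.38 × 515 / 500 = 2962.7 mm².

A_s ≈ 2960 mm²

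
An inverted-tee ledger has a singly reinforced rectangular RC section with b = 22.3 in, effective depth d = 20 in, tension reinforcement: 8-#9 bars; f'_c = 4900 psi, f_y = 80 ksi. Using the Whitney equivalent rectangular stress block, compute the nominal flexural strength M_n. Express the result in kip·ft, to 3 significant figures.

M_n ≈ 883 kip·ft

A_s = 8 × 1 = 8 in².
T = A_s f_y = 8 × 80 = 640 kips.
a = T/(0.85 f'_c b) = 640/(0.85 × 4.9 × 22.3) = 6.891 in.
M_n = T(d − a/2) = 640 × (20 − 3.4455) = 10594.9 kip·in = 10594.9/12 = 882.91 kip·ft.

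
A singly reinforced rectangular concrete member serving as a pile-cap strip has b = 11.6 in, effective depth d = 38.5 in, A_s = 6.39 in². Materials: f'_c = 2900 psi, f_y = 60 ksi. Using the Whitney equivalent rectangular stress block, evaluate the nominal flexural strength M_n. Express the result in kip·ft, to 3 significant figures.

T = A_s f_y = 6.39 × 60 = 383.4 kips.
a = T/(0.85 f'_c b) = 383.4/(0.85 × 2.9 × 11.6) = 13.408 in.
M_n = T(d − a/2) = 383.4 × (38.5 − 6.704) = 12190.6 kip·in = 12190.6/12 = 1015.88 kip·ft.

M_n ≈ 1020 kip·ft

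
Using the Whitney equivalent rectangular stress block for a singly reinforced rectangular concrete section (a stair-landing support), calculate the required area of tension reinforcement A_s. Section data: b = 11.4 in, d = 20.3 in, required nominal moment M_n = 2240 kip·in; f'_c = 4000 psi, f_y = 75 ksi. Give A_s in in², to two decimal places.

From M_n = 0.85 f'_c a b (d − a/2):
a = d − √(d² − 2M_n/(0.85 f'_c b)) = 20.3 − √(20.3² − 2 × 2240/(0.85 × 4 × 11.4)) = 3.081 in.
A_s = 0.85 f'_c a b / f_y = 0.85 × 4 × 3.081 × 11.4 / 75 = 1.592 in².

A_s ≈ 1.59 in²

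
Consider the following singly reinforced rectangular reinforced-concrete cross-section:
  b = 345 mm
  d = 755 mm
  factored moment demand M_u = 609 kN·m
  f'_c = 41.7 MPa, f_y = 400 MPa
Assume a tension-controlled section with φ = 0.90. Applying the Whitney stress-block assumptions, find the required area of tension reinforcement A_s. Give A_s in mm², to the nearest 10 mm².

M_n = M_u/φ = 609/0.90 = 676.667 kN·m.
With M_n = 0.85 f'_c a b (d − a/2), solve the quadratic for a:
a = d − √(d² − 2M_n/(0.85 f'_c b)) = 755 − √(755² − 2 × 676.667×10⁶/(0.85 × 41.7 × 345)) = 77.24 mm.
A_s = 0.85 f'_c a b / f_y = 0.85 × 41.7 × 77.24 × 345 / 400 = 2361.3 mm².

A_s ≈ 2360 mm²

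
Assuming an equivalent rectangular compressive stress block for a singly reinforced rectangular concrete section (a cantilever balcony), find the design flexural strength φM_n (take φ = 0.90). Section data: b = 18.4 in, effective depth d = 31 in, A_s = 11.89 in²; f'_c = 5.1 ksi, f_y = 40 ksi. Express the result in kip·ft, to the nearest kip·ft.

T = A_s f_y = 11.89 × 40 = 475.6 kips.
a = T/(0.85 f'_c b) = 475.6/(0.85 × 5.1 × 18.4) = 5.963 in.
M_n = T(d − a/2) = 475.6 × (31 − 2.9815) = 13325.6 kip·in = 13325.6/12 = 1110.47 kip·ft.
φM_n = 0.90 × 1110.47 = 999.42 kip·ft.

φM_n ≈ 999 kip·ft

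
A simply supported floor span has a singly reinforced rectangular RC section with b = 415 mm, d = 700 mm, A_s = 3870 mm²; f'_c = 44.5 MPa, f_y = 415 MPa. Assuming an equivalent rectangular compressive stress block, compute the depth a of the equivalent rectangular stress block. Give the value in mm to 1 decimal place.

T = A_s f_y = 3870 × 415 = 1606050 N = 1606.05 kN.
Setting C = 0.85 f'_c a b equal to T: a = 1606050/(0.85 × 44.5 × 415) = 102.3 mm.

a ≈ 102.3 mm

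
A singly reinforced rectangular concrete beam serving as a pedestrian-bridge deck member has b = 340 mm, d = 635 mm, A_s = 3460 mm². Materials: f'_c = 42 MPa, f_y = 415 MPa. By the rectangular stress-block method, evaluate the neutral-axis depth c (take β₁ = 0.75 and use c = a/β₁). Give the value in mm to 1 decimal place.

c ≈ 157.7 mm

T = A_s f_y = 3460 × 415 = 1435900 N = 1435.9 kN.
Setting C = 0.85 f'_c a b equal to T: a = 1435900/(0.85 × 42 × 340) = 118.298 mm.
With β₁ = 0.75, c = a/β₁ = 118.298/0.75 = 157.7 mm.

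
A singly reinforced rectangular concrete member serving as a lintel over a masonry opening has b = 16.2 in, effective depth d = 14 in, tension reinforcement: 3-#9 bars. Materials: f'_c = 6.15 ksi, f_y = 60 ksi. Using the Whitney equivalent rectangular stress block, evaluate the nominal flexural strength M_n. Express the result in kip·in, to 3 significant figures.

M_n ≈ 2330 kip·in

A_s = 3 × 1 = 3 in².
T = A_s f_y = 3 × 60 = 180 kips.
a = T/(0.85 f'_c b) = 180/(0.85 × 6.15 × 16.2) = 2.126 in.
M_n = T(d − a/2) = 180 × (14 − 1.063) = 2328.7 kip·in.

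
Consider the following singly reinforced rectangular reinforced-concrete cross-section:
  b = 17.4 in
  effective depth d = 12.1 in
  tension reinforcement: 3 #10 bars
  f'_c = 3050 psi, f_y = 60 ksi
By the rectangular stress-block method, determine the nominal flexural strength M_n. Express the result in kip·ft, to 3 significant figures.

A_s = 3 × 1.27 = 3.81 in².
T = A_s f_y = 3.81 × 60 = 228.6 kips.
a = T/(0.85 f'_c b) = 228.6/(0.85 × 3.05 × 17.4) = 5.068 in.
M_n = T(d − a/2) = 228.6 × (12.1 − 2.534) = 2186.8 kip·in = 2186.8/12 = 182.23 kip·ft.

M_n ≈ 182 kip·ft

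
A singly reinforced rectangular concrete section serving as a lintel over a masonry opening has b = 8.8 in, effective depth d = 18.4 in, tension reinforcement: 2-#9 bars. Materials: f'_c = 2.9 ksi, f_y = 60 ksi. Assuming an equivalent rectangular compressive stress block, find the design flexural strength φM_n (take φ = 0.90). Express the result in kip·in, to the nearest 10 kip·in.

φM_n ≈ 1690 kip·in

A_s = 2 × 1 = 2 in².
T = A_s f_y = 2 × 60 = 120 kips.
a = T/(0.85 f'_c b) = 120/(0.85 × 2.9 × 8.8) = 5.532 in.
M_n = T(d − a/2) = 120 × (18.4 − 2.766) = 1876.1 kip·in.
φM_n = 0.90 × 1876.1 = 1688.5 kip·in.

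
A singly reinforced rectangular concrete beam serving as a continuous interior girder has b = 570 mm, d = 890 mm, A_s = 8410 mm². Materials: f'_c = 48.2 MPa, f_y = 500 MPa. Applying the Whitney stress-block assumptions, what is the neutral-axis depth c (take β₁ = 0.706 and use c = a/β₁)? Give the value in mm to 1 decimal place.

c ≈ 255.0 mm

T = A_s f_y = 8410 × 500 = 4205000 N = 4205 kN.
Setting C = 0.85 f'_c a b equal to T: a = 4205000/(0.85 × 48.2 × 570) = 180.063 mm.
With β₁ = 0.706, c = a/β₁ = 180.063/0.706 = 255.0 mm.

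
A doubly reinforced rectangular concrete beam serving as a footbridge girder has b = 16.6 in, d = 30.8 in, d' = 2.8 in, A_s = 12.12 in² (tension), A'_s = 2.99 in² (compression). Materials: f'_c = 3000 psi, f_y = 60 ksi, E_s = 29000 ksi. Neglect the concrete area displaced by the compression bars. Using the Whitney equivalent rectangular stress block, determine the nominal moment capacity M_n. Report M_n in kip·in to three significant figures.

Assume both steels yield.
a = (A_s − A'_s) f_y/(0.85 f'_c b) = (12.12 − 2.99) × 60/(0.85 × 3 × 16.6) = 12.941 in.
c = a/β₁ = 12.941/0.85 = 15.225 in; ε'_s = 0.003(c − d')/c = 0.0024 ≥ ε_y = 0.0021, so the compression steel yields.
M_n = (A_s − A'_s) f_y (d − a/2) + A'_s f_y (d − d') = 547.8 × (30.8 − 6.4705) + 179.4 × (30.8 − 2.8) = 13327.7 + 5023.2 = 18350.9 kip·in.

M_n ≈ 18400 kip·in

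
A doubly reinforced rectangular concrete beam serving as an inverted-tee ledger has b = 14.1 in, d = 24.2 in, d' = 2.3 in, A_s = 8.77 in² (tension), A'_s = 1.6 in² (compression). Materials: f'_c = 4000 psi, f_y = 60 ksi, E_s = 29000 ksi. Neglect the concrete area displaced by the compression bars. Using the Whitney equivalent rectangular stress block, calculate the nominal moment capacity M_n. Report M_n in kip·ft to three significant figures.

M_n ≈ 882 kip·ft

Assume both steels yield.
a = (A_s − A'_s) f_y/(0.85 f'_c b) = (8.77 − 1.6) × 60/(0.85 × 4 × 14.1) = 8.974 in.
c = a/β₁ = 8.974/0.85 = 10.558 in; ε'_s = 0.003(c − d')/c = 0.0023 ≥ ε_y = 0.0021, so the compression steel yields.
M_n = (A_s − A'_s) f_y (d − a/2) + A'_s f_y (d − d') = 430.2 × (24.2 − 4.487) + 96 × (24.2 − 2.3) = 8480.5 + 2102.4 = 10582.9 kip·in = 10582.9/12 = 881.91 kip·ft.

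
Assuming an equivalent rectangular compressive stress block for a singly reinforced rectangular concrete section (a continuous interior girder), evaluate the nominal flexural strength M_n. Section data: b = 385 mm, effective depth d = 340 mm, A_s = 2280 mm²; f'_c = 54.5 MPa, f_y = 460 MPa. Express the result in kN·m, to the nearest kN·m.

M_n ≈ 326 kN·m

T = A_s f_y = 2280 × 460 = 1048800 N = 1048.8 kN.
From C = T: a = T/(0.85 f'_c b) = 1048800/(0.85 × 54.5 × 385) = 58.81 mm.
M_n = T(d − a/2) = 1048.8 kN × (340 − 29.405) mm = 325.75 kN·m.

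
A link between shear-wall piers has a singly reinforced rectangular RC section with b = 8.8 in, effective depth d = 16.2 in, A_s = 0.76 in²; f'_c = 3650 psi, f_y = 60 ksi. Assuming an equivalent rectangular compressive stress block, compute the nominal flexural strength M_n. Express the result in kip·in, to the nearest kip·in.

T = A_s f_y = 0.76 × 60 = 45.6 kips.
a = T/(0.85 f'_c b) = 45.6/(0.85 × 3.65 × 8.8) = 1.670 in.
M_n = T(d − a/2) = 45.6 × (16.2 − 0.835) = 700.6 kip·in.

M_n ≈ 701 kip·in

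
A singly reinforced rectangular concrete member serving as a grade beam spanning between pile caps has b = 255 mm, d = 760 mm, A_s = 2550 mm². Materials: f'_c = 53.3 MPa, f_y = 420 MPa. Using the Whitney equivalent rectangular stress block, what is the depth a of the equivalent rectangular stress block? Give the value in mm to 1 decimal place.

T = A_s f_y = 2550 × 420 = 1071000 N = 1071 kN.
Setting C = 0.85 f'_c a b equal to T: a = 1071000/(0.85 × 53.3 × 255) = 92.7 mm.

a ≈ 92.7 mm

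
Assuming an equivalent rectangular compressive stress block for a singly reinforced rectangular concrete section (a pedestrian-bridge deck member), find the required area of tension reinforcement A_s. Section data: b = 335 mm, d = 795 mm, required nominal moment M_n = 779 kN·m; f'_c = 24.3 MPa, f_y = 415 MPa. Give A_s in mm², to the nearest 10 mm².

With M_n = 0.85 f'_c a b (d − a/2), solve the quadratic for a:
a = d − √(d² − 2M_n/(0.85 f'_c b)) = 795 − √(795² − 2 × 779×10⁶/(0.85 × 24.3 × 335)) = 157.14 mm.
A_s = 0.85 f'_c a b / f_y = 0.85 × 24.3 × 157.14 × 335 / 415 = 2620.0 mm².

A_s ≈ 2620 mm²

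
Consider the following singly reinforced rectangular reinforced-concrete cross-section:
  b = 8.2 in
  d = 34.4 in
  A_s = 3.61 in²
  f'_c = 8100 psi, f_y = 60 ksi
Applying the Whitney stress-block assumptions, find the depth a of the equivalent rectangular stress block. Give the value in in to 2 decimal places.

a ≈ 3.84 in

T = A_s f_y = 3.61 × 60 = 216.6 kips.
a = T/(0.85 f'_c b) = 216.6/(0.85 × 8.1 × 8.2) = 3.84 in.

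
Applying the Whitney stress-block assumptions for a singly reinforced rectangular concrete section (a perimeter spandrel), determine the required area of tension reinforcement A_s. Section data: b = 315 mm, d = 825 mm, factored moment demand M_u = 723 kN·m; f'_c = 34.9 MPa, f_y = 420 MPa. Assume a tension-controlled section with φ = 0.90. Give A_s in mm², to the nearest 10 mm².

A_s ≈ 2490 mm²

M_n = M_u/φ = 723/0.90 = 803.333 kN·m.
With M_n = 0.85 f'_c a b (d − a/2), solve the quadratic for a:
a = d − √(d² − 2M_n/(0.85 f'_c b)) = 825 − √(825² − 2 × 803.333×10⁶/(0.85 × 34.9 × 315)) = 111.78 mm.
A_s = 0.85 f'_c a b / f_y = 0.85 × 34.9 × 111.78 × 315 / 420 = 2487.0 mm².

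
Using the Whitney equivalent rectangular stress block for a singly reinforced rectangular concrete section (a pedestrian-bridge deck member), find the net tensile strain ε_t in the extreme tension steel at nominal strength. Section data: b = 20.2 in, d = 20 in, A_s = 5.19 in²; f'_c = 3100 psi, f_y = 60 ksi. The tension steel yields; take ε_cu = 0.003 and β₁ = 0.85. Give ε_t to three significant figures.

ε_t ≈ 0.00572

a = A_s f_y/(0.85 f'_c b) = 5.850 in.
β₁ = 0.85, so c = a/β₁ = 5.850/0.85 = 6.882 in.
From the linear strain diagram with ε_cu = 0.003: ε_t = 0.003 (d − c)/c = 0.003 × (20 − 6.882)/6.882 = 0.00572.
Since ε_t ≥ 0.005, the section is tension-controlled.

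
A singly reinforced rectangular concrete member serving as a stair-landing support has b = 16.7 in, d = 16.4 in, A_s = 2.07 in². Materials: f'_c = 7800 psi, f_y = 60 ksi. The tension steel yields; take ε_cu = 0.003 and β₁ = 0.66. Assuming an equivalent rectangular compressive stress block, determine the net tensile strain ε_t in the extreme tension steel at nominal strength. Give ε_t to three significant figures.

a = A_s f_y/(0.85 f'_c b) = 1.122 in.
β₁ = 0.66, so c = a/β₁ = 1.122/0.66 = 1.700 in.
From the linear strain diagram with ε_cu = 0.003: ε_t = 0.003 (d − c)/c = 0.003 × (16.4 − 1.700)/1.700 = 0.0259.
Since ε_t ≥ 0.005, the section is tension-controlled.

ε_t ≈ 0.0259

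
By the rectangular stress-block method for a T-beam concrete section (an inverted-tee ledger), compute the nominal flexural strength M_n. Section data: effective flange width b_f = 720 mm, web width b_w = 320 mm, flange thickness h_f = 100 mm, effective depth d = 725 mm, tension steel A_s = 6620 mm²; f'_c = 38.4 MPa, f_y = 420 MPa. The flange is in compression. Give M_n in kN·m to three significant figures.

Tension: T = A_s f_y = 6620 × 420 = 2780400 N.
Try a within the flange: a = T/(0.85 f'_c b_f) = 2780400/(0.85 × 38.4 × 720) = 118.31 mm.
a = 118.31 > h_f = 100 mm: the block extends into the web. Split into flange-overhang and web parts.
C_f = 0.85 f'_c (b_f − b_w) h_f = 0.85 × 38.4 × (720 − 320) × 100 = 1305600 N.
Remaining web compression depth: a_w = (T − C_f)/(0.85 f'_c b_w) = (2780400 − 1305600)/(0.85 × 38.4 × 320) = 141.20 mm.
M_n = C_f(d − h_f/2) + (T − C_f)(d − a_w/2) = 1305600 × (725 − 50) + 1474800 × (725 − 70.6) = 881.28 + 965.11 = 1846.39 × 10⁶ N·mm.
M_n = 1846.39 kN·m.

M_n ≈ 1850 kN·m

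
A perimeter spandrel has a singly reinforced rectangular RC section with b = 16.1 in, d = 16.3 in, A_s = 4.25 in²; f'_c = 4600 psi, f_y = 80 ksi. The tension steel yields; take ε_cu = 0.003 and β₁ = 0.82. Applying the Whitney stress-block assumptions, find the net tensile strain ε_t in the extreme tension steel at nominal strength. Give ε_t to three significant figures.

a = A_s f_y/(0.85 f'_c b) = 5.401 in.
β₁ = 0.82, so c = a/β₁ = 5.401/0.82 = 6.587 in.
From the linear strain diagram with ε_cu = 0.003: ε_t = 0.003 (d − c)/c = 0.003 × (16.3 − 6.587)/6.587 = 0.00442.
ε_t is between 0.004 and 0.005 — transition zone.

ε_t ≈ 0.00442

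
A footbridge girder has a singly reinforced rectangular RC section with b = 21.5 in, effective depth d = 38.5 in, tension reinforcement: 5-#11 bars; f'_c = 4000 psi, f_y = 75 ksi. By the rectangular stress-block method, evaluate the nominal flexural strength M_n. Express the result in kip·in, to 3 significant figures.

A_s = 5 × 1.56 = 7.8 in².
T = A_s f_y = 7.8 × 75 = 585 kips.
a = T/(0.85 f'_c b) = 585/(0.85 × 4 × 21.5) = 8.003 in.
M_n = T(d − a/2) = 585 × (38.5 − 4.0015) = 20181.6 kip·in.

M_n ≈ 20200 kip·in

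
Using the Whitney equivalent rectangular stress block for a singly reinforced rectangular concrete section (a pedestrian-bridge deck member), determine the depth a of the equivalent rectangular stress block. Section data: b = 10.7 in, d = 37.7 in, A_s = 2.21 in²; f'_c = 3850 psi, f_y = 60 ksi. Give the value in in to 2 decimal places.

a ≈ 3.79 in

T = A_s f_y = 2.21 × 60 = 132.6 kips.
a = T/(0.85 f'_c b) = 132.6/(0.85 × 3.85 × 10.7) = 3.79 in.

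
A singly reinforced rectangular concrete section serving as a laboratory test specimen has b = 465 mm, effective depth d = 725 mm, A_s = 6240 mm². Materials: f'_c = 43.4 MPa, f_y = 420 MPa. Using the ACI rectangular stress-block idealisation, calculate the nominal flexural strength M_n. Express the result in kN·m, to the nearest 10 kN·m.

M_n ≈ 1700 kN·m

T = A_s f_y = 6240 × 420 = 2620800 N = 2620.8 kN.
From C = T: a = T/(0.85 f'_c b) = 2620800/(0.85 × 43.4 × 465) = 152.78 mm.
M_n = T(d − a/2) = 2620.8 kN × (725 − 76.39) mm = 1699.88 kN·m.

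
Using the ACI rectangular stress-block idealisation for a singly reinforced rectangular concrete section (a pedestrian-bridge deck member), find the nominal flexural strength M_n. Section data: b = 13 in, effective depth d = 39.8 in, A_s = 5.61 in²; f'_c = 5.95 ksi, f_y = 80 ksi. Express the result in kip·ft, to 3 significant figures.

M_n ≈ 1360 kip·ft

T = A_s f_y = 5.61 × 80 = 448.8 kips.
a = T/(0.85 f'_c b) = 448.8/(0.85 × 5.95 × 13) = 6.826 in.
M_n = T(d − a/2) = 448.8 × (39.8 − 3.413) = 16330.5 kip·in = 16330.5/12 = 1360.88 kip·ft.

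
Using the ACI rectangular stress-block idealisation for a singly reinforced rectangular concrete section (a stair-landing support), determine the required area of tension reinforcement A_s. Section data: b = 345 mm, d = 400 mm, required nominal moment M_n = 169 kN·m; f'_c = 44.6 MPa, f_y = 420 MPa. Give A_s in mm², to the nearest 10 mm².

A_s ≈ 1050 mm²

With M_n = 0.85 f'_c a b (d − a/2), solve the quadratic for a:
a = d − √(d² − 2M_n/(0.85 f'_c b)) = 400 − √(400² − 2 × 169×10⁶/(0.85 × 44.6 × 345)) = 33.73 mm.
A_s = 0.85 f'_c a b / f_y = 0.85 × 44.6 × 33.73 × 345 / 420 = 1050.4 mm².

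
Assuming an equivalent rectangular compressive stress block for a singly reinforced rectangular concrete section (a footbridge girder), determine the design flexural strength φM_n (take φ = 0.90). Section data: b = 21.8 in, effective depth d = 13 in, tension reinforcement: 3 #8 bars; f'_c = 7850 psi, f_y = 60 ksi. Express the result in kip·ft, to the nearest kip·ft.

φM_n ≈ 133 kip·ft

A_s = 3 × 0.79 = 2.37 in².
T = A_s f_y = 2.37 × 60 = 142.2 kips.
a = T/(0.85 f'_c b) = 142.2/(0.85 × 7.85 × 21.8) = 0.978 in.
M_n = T(d − a/2) = 142.2 × (13 − 0.489) = 1779.1 kip·in = 1779.1/12 = 148.26 kip·ft.
φM_n = 0.90 × 148.26 = 133.43 kip·ft.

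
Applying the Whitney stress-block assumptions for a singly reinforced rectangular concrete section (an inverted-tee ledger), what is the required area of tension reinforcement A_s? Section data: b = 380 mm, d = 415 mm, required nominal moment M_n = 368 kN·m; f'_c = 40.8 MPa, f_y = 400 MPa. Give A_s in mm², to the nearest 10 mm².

A_s ≈ 2430 mm²

With M_n = 0.85 f'_c a b (d − a/2), solve the quadratic for a:
a = d − √(d² − 2M_n/(0.85 f'_c b)) = 415 − √(415² − 2 × 368×10⁶/(0.85 × 40.8 × 380)) = 73.86 mm.
A_s = 0.85 f'_c a b / f_y = 0.85 × 40.8 × 73.86 × 380 / 400 = 2433.4 mm².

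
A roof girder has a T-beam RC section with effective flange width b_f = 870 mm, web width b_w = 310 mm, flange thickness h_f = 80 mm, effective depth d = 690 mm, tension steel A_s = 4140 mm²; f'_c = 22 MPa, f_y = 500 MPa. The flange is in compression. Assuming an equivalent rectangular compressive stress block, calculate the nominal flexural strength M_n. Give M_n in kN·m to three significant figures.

Tension: T = A_s f_y = 4140 × 500 = 2070000 N.
Try a within the flange: a = T/(0.85 f'_c b_f) = 2070000/(0.85 × 22 × 870) = 127.24 mm.
a = 127.24 > h_f = 80 mm: the block extends into the web. Split into flange-overhang and web parts.
C_f = 0.85 f'_c (b_f − b_w) h_f = 0.85 × 22 × (870 − 310) × 80 = 837760 N.
Remaining web compression depth: a_w = (T − C_f)/(0.85 f'_c b_w) = (2070000 − 837760)/(0.85 × 22 × 310) = 212.57 mm.
M_n = C_f(d − h_f/2) + (T − C_f)(d − a_w/2) = 837760 × (690 − 40) + 1232240 × (690 − 106.285) = 544.54 + 719.28 = 1263.82 × 10⁶ N·mm.
M_n = 1263.82 kN·m.

M_n ≈ 1260 kN·m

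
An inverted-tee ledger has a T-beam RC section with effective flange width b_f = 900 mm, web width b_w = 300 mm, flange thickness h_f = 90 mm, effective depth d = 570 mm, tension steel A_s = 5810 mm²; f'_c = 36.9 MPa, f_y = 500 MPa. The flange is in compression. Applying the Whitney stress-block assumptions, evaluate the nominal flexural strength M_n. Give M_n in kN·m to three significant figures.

M_n ≈ 1500 kN·m

Tension: T = A_s f_y = 5810 × 500 = 2905000 N.
Try a within the flange: a = T/(0.85 f'_c b_f) = 2905000/(0.85 × 36.9 × 900) = 102.91 mm.
a = 102.91 > h_f = 90 mm: the block extends into the web. Split into flange-overhang and web parts.
C_f = 0.85 f'_c (b_f − b_w) h_f = 0.85 × 36.9 × (900 − 300) × 90 = 1693710 N.
Remaining web compression depth: a_w = (T − C_f)/(0.85 f'_c b_w) = (2905000 − 1693710)/(0.85 × 36.9 × 300) = 128.73 mm.
M_n = C_f(d − h_f/2) + (T − C_f)(d − a_w/2) = 1693710 × (570 − 45) + 1211290 × (570 − 64.365) = 889.20 + 612.47 = 1501.67 × 10⁶ N·mm.
M_n = 1501.67 kN·m.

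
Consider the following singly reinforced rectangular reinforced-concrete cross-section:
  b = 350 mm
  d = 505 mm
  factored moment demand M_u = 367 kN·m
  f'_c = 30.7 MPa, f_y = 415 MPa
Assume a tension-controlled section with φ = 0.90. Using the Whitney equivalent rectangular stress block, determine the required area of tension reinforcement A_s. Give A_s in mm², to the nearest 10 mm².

M_n = M_u/φ = 367/0.90 = 407.778 kN·m.
With M_n = 0.85 f'_c a b (d − a/2), solve the quadratic for a:
a = d − √(d² − 2M_n/(0.85 f'_c b)) = 505 − √(505² − 2 × 407.778×10⁶/(0.85 × 30.7 × 350)) = 97.90 mm.
A_s = 0.85 f'_c a b / f_y = 0.85 × 30.7 × 97.90 × 350 / 415 = 2154.6 mm².

A_s ≈ 2150 mm²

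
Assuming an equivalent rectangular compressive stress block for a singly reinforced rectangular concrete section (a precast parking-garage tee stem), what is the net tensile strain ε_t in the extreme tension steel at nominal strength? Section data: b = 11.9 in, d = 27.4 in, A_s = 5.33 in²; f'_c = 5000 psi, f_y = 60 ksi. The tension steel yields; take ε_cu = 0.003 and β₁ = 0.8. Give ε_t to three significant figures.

ε_t ≈ 0.00740

a = A_s f_y/(0.85 f'_c b) = 6.323 in.
β₁ = 0.8, so c = a/β₁ = 6.323/0.8 = 7.904 in.
From the linear strain diagram with ε_cu = 0.003: ε_t = 0.003 (d − c)/c = 0.003 × (27.4 − 7.904)/7.904 = 0.00740.
Since ε_t ≥ 0.005, the section is tension-controlled.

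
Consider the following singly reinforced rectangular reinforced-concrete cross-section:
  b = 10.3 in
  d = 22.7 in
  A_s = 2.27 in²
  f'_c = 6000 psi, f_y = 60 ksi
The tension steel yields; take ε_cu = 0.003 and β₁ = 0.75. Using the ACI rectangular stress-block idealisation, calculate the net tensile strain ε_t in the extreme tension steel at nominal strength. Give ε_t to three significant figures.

ε_t ≈ 0.0167

a = A_s f_y/(0.85 f'_c b) = 2.593 in.
β₁ = 0.75, so c = a/β₁ = 2.593/0.75 = 3.457 in.
From the linear strain diagram with ε_cu = 0.003: ε_t = 0.003 (d − c)/c = 0.003 × (22.7 − 3.457)/3.457 = 0.0167.
Since ε_t ≥ 0.005, the section is tension-controlled.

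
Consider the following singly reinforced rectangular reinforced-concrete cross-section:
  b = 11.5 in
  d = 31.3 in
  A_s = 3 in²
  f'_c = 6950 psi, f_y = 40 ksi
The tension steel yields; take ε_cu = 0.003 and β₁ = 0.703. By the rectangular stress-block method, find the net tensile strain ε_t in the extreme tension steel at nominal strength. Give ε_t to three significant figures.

ε_t ≈ 0.0344

a = A_s f_y/(0.85 f'_c b) = 1.766 in.
β₁ = 0.703, so c = a/β₁ = 1.766/0.703 = 2.512 in.
From the linear strain diagram with ε_cu = 0.003: ε_t = 0.003 (d − c)/c = 0.003 × (31.3 − 2.512)/2.512 = 0.0344.
Since ε_t ≥ 0.005, the section is tension-controlled.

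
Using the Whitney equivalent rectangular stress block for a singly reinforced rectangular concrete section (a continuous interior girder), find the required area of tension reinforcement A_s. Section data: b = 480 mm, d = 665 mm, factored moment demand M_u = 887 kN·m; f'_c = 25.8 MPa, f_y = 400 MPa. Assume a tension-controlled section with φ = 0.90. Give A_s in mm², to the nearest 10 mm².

M_n = M_u/φ = 887/0.90 = 985.556 kN·m.
With M_n = 0.85 f'_c a b (d − a/2), solve the quadratic for a:
a = d − √(d² − 2M_n/(0.85 f'_c b)) = 665 − √(665² − 2 × 985.556×10⁶/(0.85 × 25.8 × 480)) = 160.05 mm.
A_s = 0.85 f'_c a b / f_y = 0.85 × 25.8 × 160.05 × 480 / 400 = 4211.9 mm².

A_s ≈ 4210 mm²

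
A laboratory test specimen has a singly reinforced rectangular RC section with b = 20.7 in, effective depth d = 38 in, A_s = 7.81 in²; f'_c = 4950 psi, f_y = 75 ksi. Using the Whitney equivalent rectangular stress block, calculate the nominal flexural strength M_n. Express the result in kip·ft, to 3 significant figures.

M_n ≈ 1690 kip·ft

T = A_s f_y = 7.81 × 75 = 585.75 kips.
a = T/(0.85 f'_c b) = 585.75/(0.85 × 4.95 × 20.7) = 6.725 in.
M_n = T(d − a/2) = 585.75 × (38 − 3.3625) = 20288.9 kip·in = 20288.9/12 = 1690.74 kip·ft.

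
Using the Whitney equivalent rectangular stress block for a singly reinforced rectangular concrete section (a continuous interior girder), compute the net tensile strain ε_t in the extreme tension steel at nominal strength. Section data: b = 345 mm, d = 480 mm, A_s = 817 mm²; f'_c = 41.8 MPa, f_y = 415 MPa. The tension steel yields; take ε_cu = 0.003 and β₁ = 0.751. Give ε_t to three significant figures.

ε_t ≈ 0.0361

a = A_s f_y/(0.85 f'_c b) = 27.66 mm.
β₁ = 0.751, so c = a/β₁ = 27.66/0.751 = 36.83 mm.
From the linear strain diagram with ε_cu = 0.003: ε_t = 0.003 (d − c)/c = 0.003 × (480 − 36.83)/36.83 = 0.0361.
Since ε_t ≥ 0.005, the section is tension-controlled.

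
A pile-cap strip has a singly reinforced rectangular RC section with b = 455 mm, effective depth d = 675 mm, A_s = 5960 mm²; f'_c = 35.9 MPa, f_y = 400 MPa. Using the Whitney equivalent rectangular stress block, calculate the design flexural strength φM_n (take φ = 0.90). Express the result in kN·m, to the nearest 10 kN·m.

T = A_s f_y = 5960 × 400 = 2384000 N = 2384 kN.
From C = T: a = T/(0.85 f'_c b) = 2384000/(0.85 × 35.9 × 455) = 171.70 mm.
M_n = T(d − a/2) = 2384 kN × (675 − 85.85) mm = 1404.53 kN·m.
φM_n = 0.90 × 1404.53 = 1264.08 kN·m.

φM_n ≈ 1260 kN·m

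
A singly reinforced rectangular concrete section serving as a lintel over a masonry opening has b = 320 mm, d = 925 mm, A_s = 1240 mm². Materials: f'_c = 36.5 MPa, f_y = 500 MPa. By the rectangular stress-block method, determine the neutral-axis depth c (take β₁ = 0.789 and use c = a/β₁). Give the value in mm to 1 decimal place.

T = A_s f_y = 1240 × 500 = 620000 N = 620 kN.
Setting C = 0.85 f'_c a b equal to T: a = 620000/(0.85 × 36.5 × 320) = 62.450 mm.
With β₁ = 0.789, c = a/β₁ = 62.450/0.789 = 79.2 mm.

c ≈ 79.2 mm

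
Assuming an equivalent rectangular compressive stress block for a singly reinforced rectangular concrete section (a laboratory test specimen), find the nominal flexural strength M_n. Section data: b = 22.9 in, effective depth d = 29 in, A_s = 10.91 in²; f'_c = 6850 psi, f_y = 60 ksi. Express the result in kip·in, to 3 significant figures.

M_n ≈ 17400 kip·in

T = A_s f_y = 10.91 × 60 = 654.6 kips.
a = T/(0.85 f'_c b) = 654.6/(0.85 × 6.85 × 22.9) = 4.909 in.
M_n = T(d − a/2) = 654.6 × (29 − 2.4545) = 17376.7 kip·in.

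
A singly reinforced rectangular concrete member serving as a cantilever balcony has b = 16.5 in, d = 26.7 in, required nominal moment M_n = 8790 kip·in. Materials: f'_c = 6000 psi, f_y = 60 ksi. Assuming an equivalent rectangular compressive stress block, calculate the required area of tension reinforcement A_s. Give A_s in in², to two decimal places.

A_s ≈ 5.96 in²

From M_n = 0.85 f'_c a b (d − a/2):
a = d − √(d² − 2M_n/(0.85 f'_c b)) = 26.7 − √(26.7² − 2 × 8790/(0.85 × 6 × 16.5)) = 4.251 in.
A_s = 0.85 f'_c a b / f_y = 0.85 × 6 × 4.251 × 16.5 / 60 = 5.962 in².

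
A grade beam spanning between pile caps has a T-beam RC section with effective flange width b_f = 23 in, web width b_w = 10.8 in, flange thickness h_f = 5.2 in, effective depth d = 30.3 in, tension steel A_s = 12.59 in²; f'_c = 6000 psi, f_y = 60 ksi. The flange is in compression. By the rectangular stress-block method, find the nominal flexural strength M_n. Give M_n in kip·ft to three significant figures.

M_n ≈ 1700 kip·ft

Tension: T = A_s f_y = 12.59 × 60 = 755.4 kips.
Try a within the flange: a = T/(0.85 f'_c b_f) = 755.4/(0.85 × 6 × 23) = 6.440 in.
a = 6.440 > h_f = 5.2 in: the block extends into the web. Split into flange-overhang and web parts.
C_f = 0.85 f'_c (b_f − b_w) h_f = 0.85 × 6 × (23 − 10.8) × 5.2 = 323.5 kips.
Remaining web compression depth: a_w = (T − C_f)/(0.85 f'_c b_w) = (755.4 − 323.5)/(0.85 × 6 × 10.8) = 7.841 in.
M_n = C_f(d − h_f/2) + (T − C_f)(d − a_w/2) = 323.5 × (30.3 − 2.6) + 431.9 × (30.3 − 3.9205) = 8961.0 + 11393.3 = 20354.3 kip·in.
M_n = 20354.3/12 = 1696.19 kip·ft.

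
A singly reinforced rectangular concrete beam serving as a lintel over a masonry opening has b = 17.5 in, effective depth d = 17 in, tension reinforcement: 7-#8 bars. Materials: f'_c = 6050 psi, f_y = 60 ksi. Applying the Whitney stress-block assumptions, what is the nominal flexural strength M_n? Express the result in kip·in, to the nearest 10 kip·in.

A_s = 7 × 0.79 = 5.53 in².
T = A_s f_y = 5.53 × 60 = 331.8 kips.
a = T/(0.85 f'_c b) = 331.8/(0.85 × 6.05 × 17.5) = 3.687 in.
M_n = T(d − a/2) = 331.8 × (17 − 1.8435) = 5028.9 kip·in.

M_n ≈ 5030 kip·in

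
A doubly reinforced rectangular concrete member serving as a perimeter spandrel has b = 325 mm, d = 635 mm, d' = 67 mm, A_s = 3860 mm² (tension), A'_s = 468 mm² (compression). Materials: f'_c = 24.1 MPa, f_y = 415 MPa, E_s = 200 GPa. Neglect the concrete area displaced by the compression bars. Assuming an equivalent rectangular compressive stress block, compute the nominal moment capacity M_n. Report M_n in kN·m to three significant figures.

M_n ≈ 855 kN·m

Assume both tension and compression steel yield.
Net tension couple steel: A_s − A'_s = 3392 mm².
a = (A_s − A'_s) f_y / (0.85 f'_c b) = 1407680/(0.85 × 24.1 × 325) = 211.44 mm.
c = a/β₁ = 211.44/0.85 = 248.75 mm; ε'_s = 0.003(c − d')/c = 0.0022 ≥ f_y/E_s = 0.0021, so compression steel does yield.
M_n = (A_s − A'_s) f_y (d − a/2) + A'_s f_y (d − d') = [1407680 × (635 − 105.72) + 194220 × (635 − 67)] × 10⁻⁶ = 745.06 + 110.32 = 855.38 kN·m.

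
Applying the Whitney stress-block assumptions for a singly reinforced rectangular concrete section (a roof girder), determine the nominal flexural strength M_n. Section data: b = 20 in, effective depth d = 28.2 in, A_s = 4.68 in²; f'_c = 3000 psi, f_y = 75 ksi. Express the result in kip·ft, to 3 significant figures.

M_n ≈ 724 kip·ft

T = A_s f_y = 4.68 × 75 = 351 kips.
a = T/(0.85 f'_c b) = 351/(0.85 × 3 × 20) = 6.882 in.
M_n = T(d − a/2) = 351 × (28.2 − 3.441) = 8690.4 kip·in = 8690.4/12 = 724.20 kip·ft.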